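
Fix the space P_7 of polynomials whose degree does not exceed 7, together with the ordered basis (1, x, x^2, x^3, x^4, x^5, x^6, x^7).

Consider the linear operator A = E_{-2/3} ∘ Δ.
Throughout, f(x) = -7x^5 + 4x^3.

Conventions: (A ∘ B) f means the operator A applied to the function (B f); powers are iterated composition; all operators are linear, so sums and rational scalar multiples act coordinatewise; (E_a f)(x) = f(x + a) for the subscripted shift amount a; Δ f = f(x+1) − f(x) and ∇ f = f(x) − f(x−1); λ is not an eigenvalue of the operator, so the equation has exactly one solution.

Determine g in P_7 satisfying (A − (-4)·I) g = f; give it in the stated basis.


the result is g(x) = -(7/4)x^5 + (35/16)x^4 - (127/48)x^3 + (871/192)x^2 - (14045/3456)x + 73621/41472

write g with unknown coordinates in the stated basis and equate coefficients in (A − (-4)·I) g = f
solving from the highest basis element down gives g = -(7/4)x^5 + (35/16)x^4 - (127/48)x^3 + (871/192)x^2 - (14045/3456)x + 73621/41472
check: A g = -(35/4)x^4 + (175/12)x^3 - (871/48)x^2 + (14045/864)x - 73621/10368
so A g − (-4)·g = -7x^5 + 4x^3 = f ✓


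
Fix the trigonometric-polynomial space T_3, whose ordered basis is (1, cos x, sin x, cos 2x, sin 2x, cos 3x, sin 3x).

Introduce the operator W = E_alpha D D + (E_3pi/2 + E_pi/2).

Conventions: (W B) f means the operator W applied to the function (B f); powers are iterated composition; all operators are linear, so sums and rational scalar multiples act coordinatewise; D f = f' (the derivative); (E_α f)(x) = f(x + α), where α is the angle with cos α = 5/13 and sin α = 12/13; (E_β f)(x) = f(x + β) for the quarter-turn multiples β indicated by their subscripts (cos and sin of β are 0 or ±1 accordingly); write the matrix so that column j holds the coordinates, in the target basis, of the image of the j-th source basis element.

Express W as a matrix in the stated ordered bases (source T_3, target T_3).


the matrix is [[2, 0, 0, 0, 0, 0, 0]; [0, -5/13, -12/13, 0, 0, 0, 0]; [0, 12/13, -5/13, 0, 0, 0, 0]; [0, 0, 0, 138/169, -480/169, 0, 0]; [0, 0, 0, 480/169, 138/169, 0, 0]; [0, 0, 0, 0, 0, 18315/2197, 7452/2197]; [0, 0, 0, 0, 0, -7452/2197, 18315/2197]] (rows listed top to bottom)

image of 1: 2
image of cos x: -(5/13)cos x + (12/13)sin x
image of sin x: -(12/13)cos x - (5/13)sin x
image of cos 2x: (138/169)cos 2x + (480/169)sin 2x
image of sin 2x: -(480/169)cos 2x + (138/169)sin 2x
image of cos 3x: (18315/2197)cos 3x - (7452/2197)sin 3x
image of sin 3x: (7452/2197)cos 3x + (18315/2197)sin 3x
each image's coordinates form column j of the matrix


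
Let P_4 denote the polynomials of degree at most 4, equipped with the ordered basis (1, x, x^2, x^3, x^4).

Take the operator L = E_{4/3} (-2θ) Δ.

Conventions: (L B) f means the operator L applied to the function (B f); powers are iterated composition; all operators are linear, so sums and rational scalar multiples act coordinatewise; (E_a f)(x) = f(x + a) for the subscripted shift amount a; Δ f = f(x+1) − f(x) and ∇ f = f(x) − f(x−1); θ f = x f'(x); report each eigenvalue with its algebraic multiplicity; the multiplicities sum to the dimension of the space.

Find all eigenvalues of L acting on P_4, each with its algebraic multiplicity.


λ = 0 (multiplicity 5)

image of 1: 0
image of x: 0
image of x^2: -4x - 16/3
image of x^3: -12x^2 - 38x - 88/3
image of x^4: -24x^3 - 120x^2 - 200x - 992/9
the matrix is upper triangular; its diagonal is (0, 0, 0, 0, 0)
for a triangular matrix the eigenvalues are the diagonal entries, with algebraic multiplicity their repetition count


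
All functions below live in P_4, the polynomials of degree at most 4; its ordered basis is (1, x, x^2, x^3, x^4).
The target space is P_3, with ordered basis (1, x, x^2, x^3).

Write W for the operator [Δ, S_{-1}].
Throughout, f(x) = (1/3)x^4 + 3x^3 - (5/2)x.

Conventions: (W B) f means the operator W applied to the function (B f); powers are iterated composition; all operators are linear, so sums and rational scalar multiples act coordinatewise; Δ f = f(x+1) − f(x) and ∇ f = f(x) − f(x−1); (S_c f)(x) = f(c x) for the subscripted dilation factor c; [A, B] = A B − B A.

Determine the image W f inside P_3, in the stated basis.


S_{-1} f = (1/3)x^4 - 3x^3 + (5/2)x
Δ S_{-1} f = (4/3)x^3 - 7x^2 - (23/3)x - 1/6
Δ f = (4/3)x^3 + 11x^2 + (31/3)x + 5/6
S_{-1} Δ f = -(4/3)x^3 + 11x^2 - (31/3)x + 5/6
[Δ, S_{-1}] f = (8/3)x^3 - 18x^2 + (8/3)x - 1

g(x) = (8/3)x^3 - 18x^2 + (8/3)x - 1


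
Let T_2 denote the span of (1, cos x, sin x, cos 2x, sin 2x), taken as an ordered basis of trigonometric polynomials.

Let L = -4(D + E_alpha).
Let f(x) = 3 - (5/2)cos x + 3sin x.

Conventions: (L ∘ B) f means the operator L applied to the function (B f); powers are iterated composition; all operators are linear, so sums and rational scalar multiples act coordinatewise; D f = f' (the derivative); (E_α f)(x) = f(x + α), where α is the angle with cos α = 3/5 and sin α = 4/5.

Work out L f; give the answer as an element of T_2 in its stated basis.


D f = 3cos x + (5/2)sin x
E_alpha f = 3 + (9/10)cos x + (19/5)sin x
(D + E_alpha) f = 3 + (39/10)cos x + (63/10)sin x
(-4(D + E_alpha)) f = -12 - (78/5)cos x - (126/5)sin x

g(x) = -12 - (78/5)cos x - (126/5)sin x


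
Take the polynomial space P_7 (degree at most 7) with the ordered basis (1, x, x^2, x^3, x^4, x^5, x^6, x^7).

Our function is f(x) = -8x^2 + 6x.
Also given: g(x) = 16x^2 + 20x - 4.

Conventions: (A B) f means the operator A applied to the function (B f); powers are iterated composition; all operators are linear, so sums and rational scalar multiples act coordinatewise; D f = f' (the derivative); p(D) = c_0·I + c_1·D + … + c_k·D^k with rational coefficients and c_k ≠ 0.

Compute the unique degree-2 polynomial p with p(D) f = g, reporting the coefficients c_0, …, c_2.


D^0 f = -8x^2 + 6x
D^1 f = -16x + 6
D^2 f = -16
matching coefficients of g against c_0 f + c_1 Df + … from the top degree down determines the c_i
solution: c_0 = -2, c_1 = -2, c_2 = -1/2

p(D) = -2·I − 2·D − (1/2)·D^2, i.e. c_0 = -2, c_1 = -2, c_2 = -1/2


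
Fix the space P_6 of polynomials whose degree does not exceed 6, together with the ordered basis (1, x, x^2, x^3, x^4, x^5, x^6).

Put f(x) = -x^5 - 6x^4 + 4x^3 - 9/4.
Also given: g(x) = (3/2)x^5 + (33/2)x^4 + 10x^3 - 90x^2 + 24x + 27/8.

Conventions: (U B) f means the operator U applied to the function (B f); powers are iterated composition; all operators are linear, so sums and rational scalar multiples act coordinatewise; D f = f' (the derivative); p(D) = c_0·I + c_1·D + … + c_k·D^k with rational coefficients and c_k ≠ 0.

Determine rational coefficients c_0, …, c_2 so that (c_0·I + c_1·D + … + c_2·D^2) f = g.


p(D) = -(3/2)·I − (3/2)·D + D^2, i.e. c_0 = -3/2, c_1 = -3/2, c_2 = 1

D^0 f = -x^5 - 6x^4 + 4x^3 - 9/4
D^1 f = -5x^4 - 24x^3 + 12x^2
D^2 f = -20x^3 - 72x^2 + 24x
matching coefficients of g against c_0 f + c_1 Df + … from the top degree down determines the c_i
solution: c_0 = -3/2, c_1 = -3/2, c_2 = 1


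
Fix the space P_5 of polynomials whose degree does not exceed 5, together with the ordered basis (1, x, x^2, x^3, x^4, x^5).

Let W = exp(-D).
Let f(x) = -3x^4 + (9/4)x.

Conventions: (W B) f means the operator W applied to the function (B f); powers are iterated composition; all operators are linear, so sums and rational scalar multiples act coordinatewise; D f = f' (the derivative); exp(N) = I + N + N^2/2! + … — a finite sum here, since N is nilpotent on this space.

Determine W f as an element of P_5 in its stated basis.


order-1 term: 12x^3 - 9/4
order-2 term: -18x^2
order-3 term: 12x
order-4 term: -3
the series for exp(-D) f terminates at order 4
exp(-D) f = -3x^4 + 12x^3 - 18x^2 + (57/4)x - 21/4

the image equals g(x) = -3x^4 + 12x^3 - 18x^2 + (57/4)x - 21/4


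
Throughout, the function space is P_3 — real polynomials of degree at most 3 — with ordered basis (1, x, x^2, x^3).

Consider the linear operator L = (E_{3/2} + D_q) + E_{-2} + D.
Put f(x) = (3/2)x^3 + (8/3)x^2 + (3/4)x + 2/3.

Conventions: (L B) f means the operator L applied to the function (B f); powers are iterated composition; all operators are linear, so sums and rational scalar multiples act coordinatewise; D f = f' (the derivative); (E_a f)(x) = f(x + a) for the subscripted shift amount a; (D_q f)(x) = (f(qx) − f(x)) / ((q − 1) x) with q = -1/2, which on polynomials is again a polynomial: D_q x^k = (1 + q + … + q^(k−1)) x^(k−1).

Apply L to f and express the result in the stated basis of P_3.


E_{3/2} f = (3/2)x^3 + (113/12)x^2 + (151/8)x + 617/48
D_q f = (9/8)x^2 + (4/3)x + 3/4
(E_{3/2} + D_q) f = (3/2)x^3 + (253/24)x^2 + (485/24)x + 653/48
E_{-2} f = (3/2)x^3 - (19/3)x^2 + (97/12)x - 13/6
D f = (9/2)x^2 + (16/3)x + 3/4
((E_{3/2} + D_q) + E_{-2} + D) f = 3x^3 + (209/24)x^2 + (269/8)x + 195/16

g(x) = 3x^3 + (209/24)x^2 + (269/8)x + 195/16


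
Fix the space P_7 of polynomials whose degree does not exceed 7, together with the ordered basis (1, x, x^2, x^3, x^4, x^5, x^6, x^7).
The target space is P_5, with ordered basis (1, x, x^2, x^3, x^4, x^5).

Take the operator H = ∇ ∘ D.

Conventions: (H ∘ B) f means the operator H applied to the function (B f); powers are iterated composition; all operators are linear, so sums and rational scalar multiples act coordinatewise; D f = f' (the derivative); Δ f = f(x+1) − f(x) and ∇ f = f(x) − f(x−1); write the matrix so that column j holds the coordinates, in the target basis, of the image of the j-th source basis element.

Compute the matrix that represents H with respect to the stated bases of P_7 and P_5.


image of 1: 0
image of x: 0
image of x^2: 2
image of x^3: 6x - 3
image of x^4: 12x^2 - 12x + 4
image of x^5: 20x^3 - 30x^2 + 20x - 5
image of x^6: 30x^4 - 60x^3 + 60x^2 - 30x + 6
image of x^7: 42x^5 - 105x^4 + 140x^3 - 105x^2 + 42x - 7
each image's coordinates form column j of the matrix

the matrix is [[0, 0, 2, -3, 4, -5, 6, -7]; [0, 0, 0, 6, -12, 20, -30, 42]; [0, 0, 0, 0, 12, -30, 60, -105]; [0, 0, 0, 0, 0, 20, -60, 140]; [0, 0, 0, 0, 0, 0, 30, -105]; [0, 0, 0, 0, 0, 0, 0, 42]] (rows listed top to bottom)


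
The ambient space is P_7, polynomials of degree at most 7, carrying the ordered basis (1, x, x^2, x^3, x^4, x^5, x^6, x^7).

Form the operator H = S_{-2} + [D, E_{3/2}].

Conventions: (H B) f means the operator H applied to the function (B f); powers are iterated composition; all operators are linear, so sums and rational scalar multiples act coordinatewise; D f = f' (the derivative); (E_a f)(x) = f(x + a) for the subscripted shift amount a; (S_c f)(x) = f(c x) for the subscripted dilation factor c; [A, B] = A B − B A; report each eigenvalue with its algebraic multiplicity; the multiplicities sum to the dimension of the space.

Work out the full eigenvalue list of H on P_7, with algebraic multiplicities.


image of 1: 1
image of x: -2x
image of x^2: 4x^2
image of x^3: -8x^3
image of x^4: 16x^4
image of x^5: -32x^5
image of x^6: 64x^6
image of x^7: -128x^7
the matrix is upper triangular; its diagonal is (1, -2, 4, -8, 16, -32, 64, -128)
for a triangular matrix the eigenvalues are the diagonal entries, with algebraic multiplicity their repetition count

λ = -128 (multiplicity 1), λ = -32 (multiplicity 1), λ = -8 (multiplicity 1), λ = -2 (multiplicity 1), λ = 1 (multiplicity 1), λ = 4 (multiplicity 1), λ = 16 (multiplicity 1), λ = 64 (multiplicity 1)


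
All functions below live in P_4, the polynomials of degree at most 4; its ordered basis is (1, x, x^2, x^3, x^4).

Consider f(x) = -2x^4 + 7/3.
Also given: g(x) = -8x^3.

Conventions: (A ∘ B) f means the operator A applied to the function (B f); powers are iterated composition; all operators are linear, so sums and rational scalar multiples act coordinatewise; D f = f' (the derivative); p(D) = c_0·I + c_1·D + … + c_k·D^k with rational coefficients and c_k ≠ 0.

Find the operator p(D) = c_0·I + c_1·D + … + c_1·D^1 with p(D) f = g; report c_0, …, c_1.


c_0 = 0, c_1 = 1

D^0 f = -2x^4 + 7/3
D^1 f = -8x^3
matching coefficients of g against c_0 f + c_1 Df + … from the top degree down determines the c_i
solution: c_0 = 0, c_1 = 1


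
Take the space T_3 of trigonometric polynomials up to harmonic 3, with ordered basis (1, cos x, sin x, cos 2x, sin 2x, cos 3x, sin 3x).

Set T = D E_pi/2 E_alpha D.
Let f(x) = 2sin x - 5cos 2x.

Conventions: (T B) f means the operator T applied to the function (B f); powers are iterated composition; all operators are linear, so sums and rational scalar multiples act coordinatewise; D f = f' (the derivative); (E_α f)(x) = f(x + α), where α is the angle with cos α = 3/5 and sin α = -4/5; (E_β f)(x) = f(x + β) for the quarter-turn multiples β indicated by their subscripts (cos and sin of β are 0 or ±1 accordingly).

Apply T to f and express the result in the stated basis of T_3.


the image equals g(x) = -(6/5)cos x - (8/5)sin x + (28/5)cos 2x - (96/5)sin 2x

D f = 2cos x + 10sin 2x
E_alpha D f = (6/5)cos x + (8/5)sin x - (48/5)cos 2x - (14/5)sin 2x
E_pi/2 E_alpha D f = (8/5)cos x - (6/5)sin x + (48/5)cos 2x + (14/5)sin 2x
D (E_pi/2 E_alpha D) f = -(6/5)cos x - (8/5)sin x + (28/5)cos 2x - (96/5)sin 2x


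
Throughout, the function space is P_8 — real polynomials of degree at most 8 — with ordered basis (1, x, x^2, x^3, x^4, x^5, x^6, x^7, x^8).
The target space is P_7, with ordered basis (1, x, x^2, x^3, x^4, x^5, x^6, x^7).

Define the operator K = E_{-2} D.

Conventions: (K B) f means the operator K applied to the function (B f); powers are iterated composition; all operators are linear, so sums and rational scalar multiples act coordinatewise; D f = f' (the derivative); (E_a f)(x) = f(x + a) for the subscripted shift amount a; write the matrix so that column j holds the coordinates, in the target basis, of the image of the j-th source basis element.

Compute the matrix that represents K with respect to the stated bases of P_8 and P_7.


the matrix is [[0, 1, -4, 12, -32, 80, -192, 448, -1024]; [0, 0, 2, -12, 48, -160, 480, -1344, 3584]; [0, 0, 0, 3, -24, 120, -480, 1680, -5376]; [0, 0, 0, 0, 4, -40, 240, -1120, 4480]; [0, 0, 0, 0, 0, 5, -60, 420, -2240]; [0, 0, 0, 0, 0, 0, 6, -84, 672]; [0, 0, 0, 0, 0, 0, 0, 7, -112]; [0, 0, 0, 0, 0, 0, 0, 0, 8]] (rows listed top to bottom)

image of 1: 0
image of x: 1
image of x^2: 2x - 4
image of x^3: 3x^2 - 12x + 12
image of x^4: 4x^3 - 24x^2 + 48x - 32
image of x^5: 5x^4 - 40x^3 + 120x^2 - 160x + 80
image of x^6: 6x^5 - 60x^4 + 240x^3 - 480x^2 + 480x - 192
image of x^7: 7x^6 - 84x^5 + 420x^4 - 1120x^3 + 1680x^2 - 1344x + 448
image of x^8: 8x^7 - 112x^6 + 672x^5 - 2240x^4 + 4480x^3 - 5376x^2 + 3584x - 1024
each image's coordinates form column j of the matrix


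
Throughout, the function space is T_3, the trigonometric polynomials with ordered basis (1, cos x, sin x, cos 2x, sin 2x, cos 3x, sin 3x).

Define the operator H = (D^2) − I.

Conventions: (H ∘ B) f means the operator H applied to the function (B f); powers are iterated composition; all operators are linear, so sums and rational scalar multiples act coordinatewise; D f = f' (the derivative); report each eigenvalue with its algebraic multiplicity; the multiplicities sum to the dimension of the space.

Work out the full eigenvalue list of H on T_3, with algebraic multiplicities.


image of 1: -1
image of cos x: -2cos x
image of sin x: -2sin x
image of cos 2x: -5cos 2x
image of sin 2x: -5sin 2x
image of cos 3x: -10cos 3x
image of sin 3x: -10sin 3x
the matrix is diagonal; its diagonal is (-1, -2, -2, -5, -5, -10, -10)
for a triangular matrix the eigenvalues are the diagonal entries, with algebraic multiplicity their repetition count

λ = -10 (multiplicity 2), λ = -5 (multiplicity 2), λ = -2 (multiplicity 2), λ = -1 (multiplicity 1)


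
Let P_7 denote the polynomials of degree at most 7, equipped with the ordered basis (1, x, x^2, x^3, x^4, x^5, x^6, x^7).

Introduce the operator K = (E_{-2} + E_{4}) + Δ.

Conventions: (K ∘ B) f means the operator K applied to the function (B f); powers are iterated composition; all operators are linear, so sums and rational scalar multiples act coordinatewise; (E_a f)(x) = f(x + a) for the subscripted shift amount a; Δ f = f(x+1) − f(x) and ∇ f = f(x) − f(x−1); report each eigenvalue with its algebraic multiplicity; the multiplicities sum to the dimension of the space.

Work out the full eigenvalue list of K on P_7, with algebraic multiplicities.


image of 1: 2
image of x: 2x + 3
image of x^2: 2x^2 + 6x + 21
image of x^3: 2x^3 + 9x^2 + 63x + 57
image of x^4: 2x^4 + 12x^3 + 126x^2 + 228x + 273
image of x^5: 2x^5 + 15x^4 + 210x^3 + 570x^2 + 1365x + 993
image of x^6: 2x^6 + 18x^5 + 315x^4 + 1140x^3 + 4095x^2 + 5958x + 4161
image of x^7: 2x^7 + 21x^6 + 441x^5 + 1995x^4 + 9555x^3 + 20853x^2 + 29127x + 16257
the matrix is upper triangular; its diagonal is (2, 2, 2, 2, 2, 2, 2, 2)
for a triangular matrix the eigenvalues are the diagonal entries, with algebraic multiplicity their repetition count

λ = 2 (multiplicity 8)


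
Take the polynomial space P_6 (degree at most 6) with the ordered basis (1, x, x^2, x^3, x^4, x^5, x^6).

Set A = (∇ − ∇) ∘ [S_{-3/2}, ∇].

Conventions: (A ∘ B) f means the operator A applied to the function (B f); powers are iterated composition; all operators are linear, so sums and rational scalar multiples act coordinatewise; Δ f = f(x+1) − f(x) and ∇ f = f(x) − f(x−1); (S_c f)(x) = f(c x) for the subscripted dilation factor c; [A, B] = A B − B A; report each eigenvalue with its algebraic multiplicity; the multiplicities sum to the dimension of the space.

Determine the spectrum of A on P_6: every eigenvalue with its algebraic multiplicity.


λ = 0 (multiplicity 7)

image of 1: 0
image of x: 0
image of x^2: 0
image of x^3: 0
image of x^4: 0
image of x^5: 0
image of x^6: 0
the matrix is upper triangular; its diagonal is (0, 0, 0, 0, 0, 0, 0)
for a triangular matrix the eigenvalues are the diagonal entries, with algebraic multiplicity their repetition count


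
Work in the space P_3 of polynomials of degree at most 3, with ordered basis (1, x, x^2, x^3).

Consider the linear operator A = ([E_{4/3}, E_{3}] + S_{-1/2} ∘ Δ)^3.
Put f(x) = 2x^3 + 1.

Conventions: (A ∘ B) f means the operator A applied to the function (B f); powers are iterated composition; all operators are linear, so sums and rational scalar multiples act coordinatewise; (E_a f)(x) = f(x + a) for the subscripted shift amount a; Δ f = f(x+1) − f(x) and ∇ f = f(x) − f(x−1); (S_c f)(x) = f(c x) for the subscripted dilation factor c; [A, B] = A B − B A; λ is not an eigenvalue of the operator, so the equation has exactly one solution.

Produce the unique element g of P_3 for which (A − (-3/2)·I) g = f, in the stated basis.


g(x) = (4/3)x^3 + 4/3

write g with unknown coordinates in the stated basis and equate coefficients in (A − (-3/2)·I) g = f
solving from the highest basis element down gives g = (4/3)x^3 + 4/3
check: A g = -1
so A g − (-3/2)·g = 2x^3 + 1 = f ✓


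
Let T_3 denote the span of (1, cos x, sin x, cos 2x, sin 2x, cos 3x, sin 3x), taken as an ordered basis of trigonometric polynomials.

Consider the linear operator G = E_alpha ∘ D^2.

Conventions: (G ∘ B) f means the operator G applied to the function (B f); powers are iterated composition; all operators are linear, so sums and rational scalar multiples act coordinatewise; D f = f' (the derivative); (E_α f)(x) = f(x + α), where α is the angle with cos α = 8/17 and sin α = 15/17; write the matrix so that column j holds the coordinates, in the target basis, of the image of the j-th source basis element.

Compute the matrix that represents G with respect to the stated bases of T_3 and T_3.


image of 1: 0
image of cos x: -(8/17)cos x + (15/17)sin x
image of sin x: -(15/17)cos x - (8/17)sin x
image of cos 2x: (644/289)cos 2x + (960/289)sin 2x
image of sin 2x: -(960/289)cos 2x + (644/289)sin 2x
image of cos 3x: (43992/4913)cos 3x - (4455/4913)sin 3x
image of sin 3x: (4455/4913)cos 3x + (43992/4913)sin 3x
each image's coordinates form column j of the matrix

the matrix is [[0, 0, 0, 0, 0, 0, 0]; [0, -8/17, -15/17, 0, 0, 0, 0]; [0, 15/17, -8/17, 0, 0, 0, 0]; [0, 0, 0, 644/289, -960/289, 0, 0]; [0, 0, 0, 960/289, 644/289, 0, 0]; [0, 0, 0, 0, 0, 43992/4913, 4455/4913]; [0, 0, 0, 0, 0, -4455/4913, 43992/4913]] (rows listed top to bottom)


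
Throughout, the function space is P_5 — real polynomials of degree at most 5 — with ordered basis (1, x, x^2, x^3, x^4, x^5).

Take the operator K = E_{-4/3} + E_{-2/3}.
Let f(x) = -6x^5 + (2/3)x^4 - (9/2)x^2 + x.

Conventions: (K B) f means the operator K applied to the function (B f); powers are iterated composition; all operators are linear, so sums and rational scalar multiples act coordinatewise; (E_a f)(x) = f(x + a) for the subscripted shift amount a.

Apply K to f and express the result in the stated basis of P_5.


E_{-4/3} f = -6x^5 + (122/3)x^4 - (992/9)x^3 + (869/6)x^2 - (7139/81)x + 4388/243
E_{-2/3} f = -6x^5 + (62/3)x^4 - (256/9)x^3 + (271/18)x^2 + (23/81)x - 424/243
(E_{-4/3} + E_{-2/3}) f = -12x^5 + (184/3)x^4 - (416/3)x^3 + (1439/9)x^2 - (2372/27)x + 3964/243

g(x) = -12x^5 + (184/3)x^4 - (416/3)x^3 + (1439/9)x^2 - (2372/27)x + 3964/243


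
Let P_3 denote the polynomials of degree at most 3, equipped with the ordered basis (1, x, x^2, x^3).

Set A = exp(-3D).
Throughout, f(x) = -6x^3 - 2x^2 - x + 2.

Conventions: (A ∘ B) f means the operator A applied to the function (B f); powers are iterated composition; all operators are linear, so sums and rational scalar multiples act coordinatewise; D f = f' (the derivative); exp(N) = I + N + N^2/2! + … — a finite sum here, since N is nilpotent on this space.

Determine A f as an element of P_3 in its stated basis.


the result is g(x) = -6x^3 + 52x^2 - 151x + 149

order-1 term: 54x^2 + 12x + 3
order-2 term: -162x - 18
order-3 term: 162
the series for exp(-3D) f terminates at order 3
exp(-3D) f = -6x^3 + 52x^2 - 151x + 149


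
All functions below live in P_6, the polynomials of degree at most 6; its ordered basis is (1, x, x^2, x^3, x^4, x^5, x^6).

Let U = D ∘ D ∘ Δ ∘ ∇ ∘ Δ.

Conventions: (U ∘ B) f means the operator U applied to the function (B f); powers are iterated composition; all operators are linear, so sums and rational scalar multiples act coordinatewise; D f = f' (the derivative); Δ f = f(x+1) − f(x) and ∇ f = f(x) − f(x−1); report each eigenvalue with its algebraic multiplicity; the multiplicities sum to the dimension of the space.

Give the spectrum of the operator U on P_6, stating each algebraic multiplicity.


λ = 0 (multiplicity 7)

image of 1: 0
image of x: 0
image of x^2: 0
image of x^3: 0
image of x^4: 0
image of x^5: 120
image of x^6: 720x + 360
the matrix is upper triangular; its diagonal is (0, 0, 0, 0, 0, 0, 0)
for a triangular matrix the eigenvalues are the diagonal entries, with algebraic multiplicity their repetition count


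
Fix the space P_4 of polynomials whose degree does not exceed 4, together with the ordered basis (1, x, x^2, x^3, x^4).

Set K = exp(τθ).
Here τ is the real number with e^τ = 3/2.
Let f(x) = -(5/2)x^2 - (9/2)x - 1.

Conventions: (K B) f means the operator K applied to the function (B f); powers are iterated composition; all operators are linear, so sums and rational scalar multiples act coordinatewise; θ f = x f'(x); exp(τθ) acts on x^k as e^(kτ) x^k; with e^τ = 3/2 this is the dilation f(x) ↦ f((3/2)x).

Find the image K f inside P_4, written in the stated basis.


the result is g(x) = -(45/8)x^2 - (27/4)x - 1

exp(τθ) x^k = e^(kτ) x^k; with e^τ = 3/2 this sends x^k to (3/2)^k x^k
x ↦ 3/2 x
x^2 ↦ 9/4 x^2
applying this coordinatewise to f: exp(τθ) f = -(45/8)x^2 - (27/4)x - 1


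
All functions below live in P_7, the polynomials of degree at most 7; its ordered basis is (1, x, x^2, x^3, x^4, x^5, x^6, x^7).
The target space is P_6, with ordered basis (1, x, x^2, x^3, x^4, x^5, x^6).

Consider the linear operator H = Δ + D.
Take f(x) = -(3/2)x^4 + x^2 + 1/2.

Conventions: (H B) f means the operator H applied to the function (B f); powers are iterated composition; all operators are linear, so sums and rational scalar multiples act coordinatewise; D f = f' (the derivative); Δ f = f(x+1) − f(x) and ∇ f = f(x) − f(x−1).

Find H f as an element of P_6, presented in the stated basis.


Δ f = -6x^3 - 9x^2 - 4x - 1/2
D f = -6x^3 + 2x
(Δ + D) f = -12x^3 - 9x^2 - 2x - 1/2

the image equals g(x) = -12x^3 - 9x^2 - 2x - 1/2


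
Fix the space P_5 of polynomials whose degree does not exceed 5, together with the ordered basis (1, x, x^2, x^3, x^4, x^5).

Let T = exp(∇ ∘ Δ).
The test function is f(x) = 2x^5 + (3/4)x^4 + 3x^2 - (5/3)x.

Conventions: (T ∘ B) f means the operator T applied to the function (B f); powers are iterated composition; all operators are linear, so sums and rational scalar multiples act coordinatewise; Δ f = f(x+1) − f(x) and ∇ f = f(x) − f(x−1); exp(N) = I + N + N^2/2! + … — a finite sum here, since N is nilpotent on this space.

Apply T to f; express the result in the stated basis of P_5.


g(x) = 2x^5 + (3/4)x^4 + 40x^3 + 12x^2 + (415/3)x + 33/2

order-1 term: 40x^3 + 9x^2 + 20x + 15/2
order-2 term: 120x + 9
the series for exp(∇ ∘ Δ) f terminates at order 2
exp(∇ ∘ Δ) f = 2x^5 + (3/4)x^4 + 40x^3 + 12x^2 + (415/3)x + 33/2


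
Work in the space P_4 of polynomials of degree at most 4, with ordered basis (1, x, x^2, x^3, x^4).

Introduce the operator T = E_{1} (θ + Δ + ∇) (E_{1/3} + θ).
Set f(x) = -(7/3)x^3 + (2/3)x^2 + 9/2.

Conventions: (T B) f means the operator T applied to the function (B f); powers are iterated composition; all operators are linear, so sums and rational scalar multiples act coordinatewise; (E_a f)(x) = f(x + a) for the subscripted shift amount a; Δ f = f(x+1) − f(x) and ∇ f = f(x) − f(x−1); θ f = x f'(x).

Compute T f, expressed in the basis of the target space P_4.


the image equals g(x) = -28x^3 - (422/3)x^2 - 199x - 317/3

E_{1/3} f = -(7/3)x^3 - (5/3)x^2 - (1/3)x + 727/162
θ f = -7x^3 + (4/3)x^2
(E_{1/3} + θ) f = -(28/3)x^3 - (1/3)x^2 - (1/3)x + 727/162
θ (E_{1/3} + θ) f = -28x^3 - (2/3)x^2 - (1/3)x
Δ (E_{1/3} + θ) f = -28x^2 - (86/3)x - 10
∇ (E_{1/3} + θ) f = -28x^2 + (82/3)x - 28/3
(θ + Δ + ∇) (E_{1/3} + θ) f = -28x^3 - (170/3)x^2 - (5/3)x - 58/3
E_{1} (θ + Δ + ∇) (E_{1/3} + θ) f = -28x^3 - (422/3)x^2 - 199x - 317/3


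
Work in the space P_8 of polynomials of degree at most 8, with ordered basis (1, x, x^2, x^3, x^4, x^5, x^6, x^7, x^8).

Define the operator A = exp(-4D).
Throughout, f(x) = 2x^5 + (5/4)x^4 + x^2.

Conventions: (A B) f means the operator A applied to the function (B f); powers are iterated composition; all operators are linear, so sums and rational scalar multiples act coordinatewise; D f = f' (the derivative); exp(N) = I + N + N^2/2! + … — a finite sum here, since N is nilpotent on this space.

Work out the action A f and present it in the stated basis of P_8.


the image equals g(x) = 2x^5 - (155/4)x^4 + 300x^3 - 1159x^2 + 2232x - 1712

order-1 term: -40x^4 - 20x^3 - 8x
order-2 term: 320x^3 + 120x^2 + 16
order-3 term: -1280x^2 - 320x
order-4 term: 2560x + 320
order-5 term: -2048
the series for exp(-4D) f terminates at order 5
exp(-4D) f = 2x^5 - (155/4)x^4 + 300x^3 - 1159x^2 + 2232x - 1712


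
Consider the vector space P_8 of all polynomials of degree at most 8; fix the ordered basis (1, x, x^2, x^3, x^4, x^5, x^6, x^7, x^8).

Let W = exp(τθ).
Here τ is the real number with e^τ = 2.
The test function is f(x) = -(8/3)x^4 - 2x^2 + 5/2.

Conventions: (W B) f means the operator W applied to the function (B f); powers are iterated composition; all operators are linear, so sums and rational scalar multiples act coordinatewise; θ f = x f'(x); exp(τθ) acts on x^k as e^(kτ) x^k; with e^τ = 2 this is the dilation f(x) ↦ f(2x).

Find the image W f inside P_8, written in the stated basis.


the result is g(x) = -(128/3)x^4 - 8x^2 + 5/2

exp(τθ) x^k = e^(kτ) x^k; with e^τ = 2 this sends x^k to 2^k x^k
x^2 ↦ 4 x^2
x^4 ↦ 16 x^4
applying this coordinatewise to f: exp(τθ) f = -(128/3)x^4 - 8x^2 + 5/2


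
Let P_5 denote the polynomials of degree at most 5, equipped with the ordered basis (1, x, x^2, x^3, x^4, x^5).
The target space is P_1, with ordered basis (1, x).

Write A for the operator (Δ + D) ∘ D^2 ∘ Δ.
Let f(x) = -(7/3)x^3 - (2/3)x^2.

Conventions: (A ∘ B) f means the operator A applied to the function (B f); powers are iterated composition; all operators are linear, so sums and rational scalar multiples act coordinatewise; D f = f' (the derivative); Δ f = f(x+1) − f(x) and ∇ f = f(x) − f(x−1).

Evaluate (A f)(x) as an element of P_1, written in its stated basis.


the result is g(x) = 0

Δ f = -7x^2 - (25/3)x - 3
D Δ f = -14x - 25/3
D D Δ f = -14
Δ D^2 Δ f = 0
D D^2 Δ f = 0
(Δ + D) D^2 Δ f = 0


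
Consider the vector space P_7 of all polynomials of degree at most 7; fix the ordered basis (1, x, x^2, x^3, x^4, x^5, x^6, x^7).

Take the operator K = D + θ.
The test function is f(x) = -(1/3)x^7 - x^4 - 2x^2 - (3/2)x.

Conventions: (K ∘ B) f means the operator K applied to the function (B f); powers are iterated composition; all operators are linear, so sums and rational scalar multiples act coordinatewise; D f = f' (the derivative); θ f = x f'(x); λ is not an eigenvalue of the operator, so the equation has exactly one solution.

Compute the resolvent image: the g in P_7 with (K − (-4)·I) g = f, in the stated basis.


write g with unknown coordinates in the stated basis and equate coefficients in (K − (-4)·I) g = f
solving from the highest basis element down gives g = -(1/33)x^7 + (7/330)x^6 - (7/495)x^5 - (23/198)x^4 + (46/693)x^3 - (254/693)x^2 - (1063/6930)x + 1063/27720
check: K g = -(7/33)x^7 - (14/165)x^6 + (28/495)x^5 - (53/99)x^4 - (184/693)x^3 - (370/693)x^2 - (6143/6930)x - 1063/6930
so K g − (-4)·g = -(1/3)x^7 - x^4 - 2x^2 - (3/2)x = f ✓

g(x) = -(1/33)x^7 + (7/330)x^6 - (7/495)x^5 - (23/198)x^4 + (46/693)x^3 - (254/693)x^2 - (1063/6930)x + 1063/27720


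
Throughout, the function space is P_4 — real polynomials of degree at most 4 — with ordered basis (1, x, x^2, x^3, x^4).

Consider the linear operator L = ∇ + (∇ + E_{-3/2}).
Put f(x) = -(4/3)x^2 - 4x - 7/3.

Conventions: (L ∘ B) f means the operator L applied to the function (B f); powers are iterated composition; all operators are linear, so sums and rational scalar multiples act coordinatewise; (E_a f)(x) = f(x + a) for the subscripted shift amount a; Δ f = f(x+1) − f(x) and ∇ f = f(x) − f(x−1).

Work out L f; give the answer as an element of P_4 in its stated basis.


∇ f = -(8/3)x - 8/3
∇ f = -(8/3)x - 8/3
E_{-3/2} f = -(4/3)x^2 + 2/3
(∇ + E_{-3/2}) f = -(4/3)x^2 - (8/3)x - 2
(∇ + (∇ + E_{-3/2})) f = -(4/3)x^2 - (16/3)x - 14/3

the result is g(x) = -(4/3)x^2 - (16/3)x - 14/3


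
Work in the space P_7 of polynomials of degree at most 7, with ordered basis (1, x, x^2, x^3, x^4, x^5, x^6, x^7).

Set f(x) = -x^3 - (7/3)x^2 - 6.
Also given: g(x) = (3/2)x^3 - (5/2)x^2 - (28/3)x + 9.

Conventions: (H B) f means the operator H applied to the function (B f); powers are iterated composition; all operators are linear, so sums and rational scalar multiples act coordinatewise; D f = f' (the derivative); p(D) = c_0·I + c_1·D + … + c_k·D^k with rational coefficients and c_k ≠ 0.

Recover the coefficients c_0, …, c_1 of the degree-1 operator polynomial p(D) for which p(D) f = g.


D^0 f = -x^3 - (7/3)x^2 - 6
D^1 f = -3x^2 - (14/3)x
matching coefficients of g against c_0 f + c_1 Df + … from the top degree down determines the c_i
solution: c_0 = -3/2, c_1 = 2

p(D) = -(3/2)·I + 2·D, i.e. c_0 = -3/2, c_1 = 2


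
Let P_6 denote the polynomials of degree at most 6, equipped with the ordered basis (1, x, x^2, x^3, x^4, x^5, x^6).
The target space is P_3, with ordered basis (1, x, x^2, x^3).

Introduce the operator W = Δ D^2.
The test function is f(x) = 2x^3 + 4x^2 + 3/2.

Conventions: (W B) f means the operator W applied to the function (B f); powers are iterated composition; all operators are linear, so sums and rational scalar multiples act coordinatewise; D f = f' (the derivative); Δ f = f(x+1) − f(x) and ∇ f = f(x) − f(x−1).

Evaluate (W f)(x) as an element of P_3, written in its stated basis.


D f = 6x^2 + 8x
D D f = 12x + 8
Δ D^2 f = 12

the image equals g(x) = 12


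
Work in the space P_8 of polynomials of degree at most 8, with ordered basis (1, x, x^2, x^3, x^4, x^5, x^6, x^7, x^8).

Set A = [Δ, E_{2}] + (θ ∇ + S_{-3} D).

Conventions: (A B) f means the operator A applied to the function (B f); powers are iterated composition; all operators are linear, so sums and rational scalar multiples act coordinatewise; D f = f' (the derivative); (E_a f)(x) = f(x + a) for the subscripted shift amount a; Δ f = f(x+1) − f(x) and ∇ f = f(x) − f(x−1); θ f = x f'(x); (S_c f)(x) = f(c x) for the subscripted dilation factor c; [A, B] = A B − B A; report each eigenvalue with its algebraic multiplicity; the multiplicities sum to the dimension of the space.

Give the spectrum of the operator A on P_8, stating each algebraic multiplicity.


λ = 0 (multiplicity 9)

image of 1: 0
image of x: 1
image of x^2: -4x
image of x^3: 33x^2 - 3x
image of x^4: -96x^3 - 12x^2 + 4x
image of x^5: 425x^4 - 30x^3 + 20x^2 - 5x
image of x^6: -1428x^5 - 60x^4 + 60x^3 - 30x^2 + 6x
image of x^7: 5145x^6 - 105x^5 + 140x^4 - 105x^3 + 42x^2 - 7x
image of x^8: -17440x^7 - 168x^6 + 280x^5 - 280x^4 + 168x^3 - 56x^2 + 8x
the matrix is upper triangular; its diagonal is (0, 0, 0, 0, 0, 0, 0, 0, 0)
for a triangular matrix the eigenvalues are the diagonal entries, with algebraic multiplicity their repetition count


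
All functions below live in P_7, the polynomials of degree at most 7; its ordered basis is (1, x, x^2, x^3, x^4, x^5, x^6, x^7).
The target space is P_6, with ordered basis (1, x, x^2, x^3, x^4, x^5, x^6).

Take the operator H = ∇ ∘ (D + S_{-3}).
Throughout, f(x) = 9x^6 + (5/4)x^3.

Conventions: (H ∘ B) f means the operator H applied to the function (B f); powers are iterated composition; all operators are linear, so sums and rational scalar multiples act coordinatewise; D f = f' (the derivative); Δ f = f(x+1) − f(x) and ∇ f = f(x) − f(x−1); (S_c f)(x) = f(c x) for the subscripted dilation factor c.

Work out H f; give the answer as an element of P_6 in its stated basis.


the image equals g(x) = 39366x^5 - 98145x^4 + 130680x^3 - (391905/4)x^2 + (156819/4)x - 13089/2

D f = 54x^5 + (15/4)x^2
S_{-3} f = 6561x^6 - (135/4)x^3
(D + S_{-3}) f = 6561x^6 + 54x^5 - (135/4)x^3 + (15/4)x^2
∇ (D + S_{-3}) f = 39366x^5 - 98145x^4 + 130680x^3 - (391905/4)x^2 + (156819/4)x - 13089/2


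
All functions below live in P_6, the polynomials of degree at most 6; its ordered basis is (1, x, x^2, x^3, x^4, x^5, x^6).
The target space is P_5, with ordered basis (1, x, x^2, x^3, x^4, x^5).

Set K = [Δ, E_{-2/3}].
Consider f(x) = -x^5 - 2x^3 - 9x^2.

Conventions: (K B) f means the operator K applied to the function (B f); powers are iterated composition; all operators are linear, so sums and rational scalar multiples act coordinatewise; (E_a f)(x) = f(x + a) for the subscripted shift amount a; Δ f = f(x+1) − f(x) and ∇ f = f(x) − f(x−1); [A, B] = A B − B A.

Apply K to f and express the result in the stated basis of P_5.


the image equals g(x) = 0

E_{-2/3} f = -x^5 + (10/3)x^4 - (58/9)x^3 - (55/27)x^2 + (676/81)x - 796/243
Δ E_{-2/3} f = -5x^4 + (10/3)x^3 - (28/3)x^2 - (407/27)x + 178/81
Δ f = -5x^4 - 10x^3 - 16x^2 - 29x - 12
E_{-2/3} Δ f = -5x^4 + (10/3)x^3 - (28/3)x^2 - (407/27)x + 178/81
[Δ, E_{-2/3}] f = 0


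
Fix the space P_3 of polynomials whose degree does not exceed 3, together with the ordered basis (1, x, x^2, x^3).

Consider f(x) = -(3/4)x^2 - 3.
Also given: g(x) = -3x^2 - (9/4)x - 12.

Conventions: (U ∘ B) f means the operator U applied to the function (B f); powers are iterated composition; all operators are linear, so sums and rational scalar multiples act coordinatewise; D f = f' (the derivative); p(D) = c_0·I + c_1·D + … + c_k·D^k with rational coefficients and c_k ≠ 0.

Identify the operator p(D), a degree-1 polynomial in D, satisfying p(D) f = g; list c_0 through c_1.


D^0 f = -(3/4)x^2 - 3
D^1 f = -(3/2)x
matching coefficients of g against c_0 f + c_1 Df + … from the top degree down determines the c_i
solution: c_0 = 4, c_1 = 3/2

c_0 = 4, c_1 = 3/2


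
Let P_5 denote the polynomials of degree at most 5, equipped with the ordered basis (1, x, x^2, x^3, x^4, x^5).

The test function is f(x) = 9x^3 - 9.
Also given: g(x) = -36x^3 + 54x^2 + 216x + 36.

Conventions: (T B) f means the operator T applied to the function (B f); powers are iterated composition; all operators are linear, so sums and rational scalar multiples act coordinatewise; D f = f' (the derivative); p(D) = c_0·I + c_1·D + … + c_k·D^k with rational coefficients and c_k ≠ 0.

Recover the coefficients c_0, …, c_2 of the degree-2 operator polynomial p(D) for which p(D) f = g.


c_0 = -4, c_1 = 2, c_2 = 4

D^0 f = 9x^3 - 9
D^1 f = 27x^2
D^2 f = 54x
matching coefficients of g against c_0 f + c_1 Df + … from the top degree down determines the c_i
solution: c_0 = -4, c_1 = 2, c_2 = 4


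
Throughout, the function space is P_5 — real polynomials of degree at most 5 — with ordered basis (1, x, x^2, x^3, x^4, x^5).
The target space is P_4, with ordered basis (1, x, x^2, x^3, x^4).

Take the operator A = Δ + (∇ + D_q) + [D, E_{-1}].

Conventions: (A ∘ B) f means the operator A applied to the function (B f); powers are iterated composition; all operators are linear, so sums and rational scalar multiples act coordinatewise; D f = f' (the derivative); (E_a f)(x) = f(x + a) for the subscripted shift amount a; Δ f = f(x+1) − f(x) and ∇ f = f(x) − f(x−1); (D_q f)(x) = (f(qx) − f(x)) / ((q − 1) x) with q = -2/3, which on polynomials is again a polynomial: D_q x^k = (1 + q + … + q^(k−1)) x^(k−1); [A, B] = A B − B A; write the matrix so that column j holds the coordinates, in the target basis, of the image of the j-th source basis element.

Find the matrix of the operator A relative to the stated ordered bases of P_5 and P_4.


image of 1: 0
image of x: 3
image of x^2: (13/3)x
image of x^3: (61/9)x^2 + 2
image of x^4: (229/27)x^3 + 8x
image of x^5: (865/81)x^4 + 20x^2 + 2
each image's coordinates form column j of the matrix

the matrix is [[0, 3, 0, 2, 0, 2]; [0, 0, 13/3, 0, 8, 0]; [0, 0, 0, 61/9, 0, 20]; [0, 0, 0, 0, 229/27, 0]; [0, 0, 0, 0, 0, 865/81]] (rows listed top to bottom)


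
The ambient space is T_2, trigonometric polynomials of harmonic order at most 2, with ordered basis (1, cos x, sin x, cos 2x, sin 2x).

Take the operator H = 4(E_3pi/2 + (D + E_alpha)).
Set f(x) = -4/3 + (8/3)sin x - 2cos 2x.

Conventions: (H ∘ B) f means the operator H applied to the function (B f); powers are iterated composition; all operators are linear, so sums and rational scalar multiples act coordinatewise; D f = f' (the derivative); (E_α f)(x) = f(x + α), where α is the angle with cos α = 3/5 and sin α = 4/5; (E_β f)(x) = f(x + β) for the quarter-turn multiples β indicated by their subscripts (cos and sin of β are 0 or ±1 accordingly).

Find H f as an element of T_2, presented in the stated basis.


the image equals g(x) = -32/3 + (128/15)cos x + (32/5)sin x + (256/25)cos 2x + (592/25)sin 2x

E_3pi/2 f = -4/3 - (8/3)cos x + 2cos 2x
D f = (8/3)cos x + 4sin 2x
E_alpha f = -4/3 + (32/15)cos x + (8/5)sin x + (14/25)cos 2x + (48/25)sin 2x
(D + E_alpha) f = -4/3 + (24/5)cos x + (8/5)sin x + (14/25)cos 2x + (148/25)sin 2x
(E_3pi/2 + (D + E_alpha)) f = -8/3 + (32/15)cos x + (8/5)sin x + (64/25)cos 2x + (148/25)sin 2x
(4(E_3pi/2 + (D + E_alpha))) f = -32/3 + (128/15)cos x + (32/5)sin x + (256/25)cos 2x + (592/25)sin 2x


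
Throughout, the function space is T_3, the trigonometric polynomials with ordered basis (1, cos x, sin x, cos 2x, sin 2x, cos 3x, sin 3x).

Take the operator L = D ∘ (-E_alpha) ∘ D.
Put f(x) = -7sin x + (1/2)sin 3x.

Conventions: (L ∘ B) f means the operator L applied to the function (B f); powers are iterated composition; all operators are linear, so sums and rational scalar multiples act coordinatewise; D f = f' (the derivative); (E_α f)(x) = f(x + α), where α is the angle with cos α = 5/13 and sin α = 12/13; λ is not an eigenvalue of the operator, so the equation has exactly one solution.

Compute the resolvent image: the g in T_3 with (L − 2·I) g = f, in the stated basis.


write g with unknown coordinates in the stated basis and equate coefficients in (L − 2·I) g = f
solving from the highest basis element down gives g = (28/15)cos x + (49/15)sin x + (3726/260005)cos 3x - (22709/520010)sin 3x
check: L g = (56/15)cos x - (7/15)sin x + (7452/260005)cos 3x + (214587/520010)sin 3x
so L g − 2·g = -7sin x + (1/2)sin 3x = f ✓

the image equals g(x) = (28/15)cos x + (49/15)sin x + (3726/260005)cos 3x - (22709/520010)sin 3x
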